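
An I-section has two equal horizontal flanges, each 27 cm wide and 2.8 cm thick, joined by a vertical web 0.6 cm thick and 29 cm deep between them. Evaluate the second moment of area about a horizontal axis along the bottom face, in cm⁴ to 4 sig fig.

Decompose the section into non-overlapping parts with the origin at the bottom-left of its bounding rectangle.
Bottom flange: 27 × 2.8, A = 75.6 cm², y = 1.4 cm, Ī = 49.392 cm⁴.
Web: 0.6 × 29, A = 17.4 cm², y = 17.3 cm, Ī = 1219.45 cm⁴.
Top flange: 27 × 2.8, A = 75.6 cm², y = 33.2 cm, Ī = 49.392 cm⁴.
Transfer each piece to the base of the section using Ī + A·d² with d = y − 0:
  bottom flange: d = 1.4 cm → contributes +197.568 cm⁴
  web: d = 17.3 cm → contributes +6427.1 cm⁴
  top flange: d = 33.2 cm → contributes +83378.7 cm⁴
Total I = 90003.4 cm⁴.

I_base ≈ 9.000 × 10⁴ cm⁴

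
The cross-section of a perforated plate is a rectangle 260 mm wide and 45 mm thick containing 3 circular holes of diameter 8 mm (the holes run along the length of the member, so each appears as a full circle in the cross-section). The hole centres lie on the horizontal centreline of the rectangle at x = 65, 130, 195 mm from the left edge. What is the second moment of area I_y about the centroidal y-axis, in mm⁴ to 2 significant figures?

Treat the section as a set of non-overlapping primitives; coordinates are from the bounding-box lower-left.
Plate: 260 × 45, A = 11 700 mm², x = 130 mm, Ī = 65 910 000 mm⁴.
Hole 1 (subtracted): ⌀8, A = 50.27 mm², x = 65 mm, Ī = 201.1 mm⁴.
Hole 2 (subtracted): ⌀8, A = 50.27 mm², x = 130 mm, Ī = 201.1 mm⁴.
Hole 3 (subtracted): ⌀8, A = 50.27 mm², x = 195 mm, Ī = 201.1 mm⁴.
By symmetry the centroid is at mid-width, x̄ = 130 mm.
Transfer each piece to the centroidal y-axis using Ī + A·d² with d = x − 130:
  plate: d = 0 mm → contributes +65 910 000 mm⁴
  hole 1: d = -65 mm → contributes −212 573 mm⁴
  hole 2: d = 0 mm → contributes −201.1 mm⁴
  hole 3: d = 65 mm → contributes −212 573 mm⁴
Total I = 65 484 653 mm⁴.

I_y ≈ 6.5 × 10⁷ mm⁴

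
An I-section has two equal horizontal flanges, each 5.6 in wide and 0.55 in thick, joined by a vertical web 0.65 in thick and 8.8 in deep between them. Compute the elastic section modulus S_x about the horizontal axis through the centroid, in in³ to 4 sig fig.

S_x ≈ 34.69 in³

Treat the section as a set of non-overlapping primitives; coordinates are from the bounding-box lower-left.
Bottom flange: 5.6 × 0.55, A = 3.08 in², y = 0.275 in, Ī = 0.0776417 in⁴.
Web: 0.65 × 8.8, A = 5.72 in², y = 4.95 in, Ī = 36.9131 in⁴.
Top flange: 5.6 × 0.55, A = 3.08 in², y = 9.625 in, Ī = 0.0776417 in⁴.
By symmetry the centroid is at mid-height, ȳ = 4.95 in.
Transfer each piece to the horizontal axis through the centroid using Ī + A·d² with d = y − 4.95:
  bottom flange: d = -4.675 in → contributes +67.393 in⁴
  web: d = 0 in → contributes +36.9131 in⁴
  top flange: d = 4.675 in → contributes +67.393 in⁴
Total I = 171.699 in⁴.
Extreme fibre distance c = 4.95 in; S = I/c = 34.6867 in³.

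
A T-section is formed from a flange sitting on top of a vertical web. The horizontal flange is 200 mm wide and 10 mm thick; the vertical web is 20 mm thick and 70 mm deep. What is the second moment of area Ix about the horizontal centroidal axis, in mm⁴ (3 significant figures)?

Ix ≈ 1.91 × 10⁶ mm⁴

Decompose the section into non-overlapping parts with the origin at the bottom-left of its bounding rectangle.
Flange: 200 × 10, A = 2 000 mm², y = 75 mm, Ī = 16 667 mm⁴.
Web: 20 × 70, A = 1 400 mm², y = 35 mm, Ī = 571 667 mm⁴.
Centroid: ȳ = ΣA·y / ΣA = 58.529 mm.
Transfer each piece to the horizontal centroidal axis using Ī + A·d² with d = y − 58.529:
  flange: d = 16.471 mm → contributes +559 227 mm⁴
  web: d = -23.529 mm → contributes +1 346 753 mm⁴
Total I = 1 905 980 mm⁴.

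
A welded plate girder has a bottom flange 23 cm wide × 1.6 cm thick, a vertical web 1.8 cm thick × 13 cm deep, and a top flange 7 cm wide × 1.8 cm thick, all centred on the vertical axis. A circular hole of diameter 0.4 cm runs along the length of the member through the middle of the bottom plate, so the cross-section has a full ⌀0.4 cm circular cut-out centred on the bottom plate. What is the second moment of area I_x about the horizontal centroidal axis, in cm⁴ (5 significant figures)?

Treat the section as a set of non-overlapping primitives; coordinates are from the bounding-box lower-left.
Bottom plate: 23 × 1.6, A = 36.8 cm², y = 0.8 cm, Ī = 7.850667 cm⁴.
Web plate: 1.8 × 13, A = 23.4 cm², y = 8.1 cm, Ī = 329.55 cm⁴.
Top plate: 7 × 1.8, A = 12.6 cm², y = 15.5 cm, Ī = 3.402 cm⁴.
Hole (subtracted): ⌀0.4, A = 0.1256637 cm², y = 0.8 cm, Ī = 0.001256637 cm⁴.
Centroid: ȳ = ΣA·y / ΣA = 5.699116 cm.
Transfer each piece to the horizontal centroidal axis using Ī + A·d² with d = y − 5.699116:
  bottom plate: d = -4.899116 cm → contributes +891.0999 cm⁴
  web plate: d = 2.400884 cm → contributes +464.4333 cm⁴
  top plate: d = 9.800884 cm → contributes +1213.724 cm⁴
  hole: d = -4.899116 cm → contributes −3.017354 cm⁴
Total I = 2566.24 cm⁴.

I_x ≈ 2566.2 cm⁴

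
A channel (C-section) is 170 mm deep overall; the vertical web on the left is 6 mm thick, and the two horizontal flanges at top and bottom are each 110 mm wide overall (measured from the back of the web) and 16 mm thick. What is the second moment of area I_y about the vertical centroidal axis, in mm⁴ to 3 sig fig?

I_y ≈ 5.36 × 10⁶ mm⁴

Treat the section as a set of non-overlapping primitives; coordinates are from the bounding-box lower-left.
Web: 6 × 170, A = 1 020 mm², x = 3 mm, Ī = 3 060 mm⁴.
Top flange (beyond web): 104 × 16, A = 1 664 mm², x = 58 mm, Ī = 1 499 819 mm⁴.
Bottom flange (beyond web): 104 × 16, A = 1 664 mm², x = 58 mm, Ī = 1 499 819 mm⁴.
Centroid: x̄ = ΣA·x / ΣA = 45.098 mm.
Transfer each piece to the vertical centroidal axis using Ī + A·d² with d = x − 45.098:
  web: d = -42.098 mm → contributes +1 810 705 mm⁴
  top flange (beyond web): d = 12.902 mm → contributes +1 776 832 mm⁴
  bottom flange (beyond web): d = 12.902 mm → contributes +1 776 832 mm⁴
Total I = 5 364 368 mm⁴.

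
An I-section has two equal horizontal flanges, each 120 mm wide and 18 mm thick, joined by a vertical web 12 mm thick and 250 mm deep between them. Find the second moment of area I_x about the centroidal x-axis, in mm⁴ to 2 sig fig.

Treat the section as a set of non-overlapping primitives; coordinates are from the bounding-box lower-left.
Bottom flange: 120 × 18, A = 2 160 mm², y = 9 mm, Ī = 58 320 mm⁴.
Web: 12 × 250, A = 3 000 mm², y = 143 mm, Ī = 15 625 000 mm⁴.
Top flange: 120 × 18, A = 2 160 mm², y = 277 mm, Ī = 58 320 mm⁴.
By symmetry the centroid is at mid-height, ȳ = 143 mm.
Transfer each piece to the centroidal x-axis using Ī + A·d² with d = y − 143:
  bottom flange: d = -134 mm → contributes +38 843 280 mm⁴
  web: d = 0 mm → contributes +15 625 000 mm⁴
  top flange: d = 134 mm → contributes +38 843 280 mm⁴
Total I = 93 311 560 mm⁴.

I_x ≈ 9.3 × 10⁷ mm⁴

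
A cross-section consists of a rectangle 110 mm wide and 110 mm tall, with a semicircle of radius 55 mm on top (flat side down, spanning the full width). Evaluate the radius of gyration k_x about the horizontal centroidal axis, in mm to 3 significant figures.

k_x ≈ 45.0 mm

Decompose the section into non-overlapping parts with the origin at the bottom-left of its bounding rectangle.
Rectangular body: 110 × 110, A = 12 100 mm², y = 55 mm, Ī = 12 200 833 mm⁴.
Semicircular cap: semicircle r = 55, A = 4751.7 mm², y = 133.34 mm, Ī = 1 004 345 mm⁴.
Centroid: ȳ = ΣA·y / ΣA = 77.09 mm.
Transfer each piece to the horizontal centroidal axis using Ī + A·d² with d = y − 77.09:
  rectangular body: d = -22.09 mm → contributes +18 105 398 mm⁴
  semicircular cap: d = 56.252 mm → contributes +16 040 196 mm⁴
Total I = 34 145 595 mm⁴.
Radius of gyration: k = √(I/A) = √(34 145 595 / 16 852) = 45.014 mm.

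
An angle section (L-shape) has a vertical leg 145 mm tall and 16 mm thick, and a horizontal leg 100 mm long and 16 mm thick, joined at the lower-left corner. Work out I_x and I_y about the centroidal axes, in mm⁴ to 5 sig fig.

Treat the section as a set of non-overlapping primitives; coordinates are from the bounding-box lower-left.
Vertical leg: 16 × 145, A = 2 320 mm², y = 72.5 mm, Ī = 4 064 833 mm⁴.
Horizontal leg (remainder): 84 × 16, A = 1 344 mm², y = 8 mm, Ī = 28 672 mm⁴.
Centroid: ȳ = ΣA·y / ΣA = 48.84061 mm.
Transfer each piece to the centroidal x-axis using Ī + A·d² with d = y − 48.84061:
  vertical leg: d = 23.65939 mm → contributes +5 363 492 mm⁴
  horizontal leg (remainder): d = -40.84061 mm → contributes +2 270 404 mm⁴
Total I = 7 633 896 mm⁴.
For the y-axis: x̄ = 26.34061 mm.
Repeating about the centroidal y-axis gives I_y = 2 967 276 mm⁴.

I_x ≈ 7.6339 × 10⁶ mm⁴, I_y ≈ 2.9673 × 10⁶ mm⁴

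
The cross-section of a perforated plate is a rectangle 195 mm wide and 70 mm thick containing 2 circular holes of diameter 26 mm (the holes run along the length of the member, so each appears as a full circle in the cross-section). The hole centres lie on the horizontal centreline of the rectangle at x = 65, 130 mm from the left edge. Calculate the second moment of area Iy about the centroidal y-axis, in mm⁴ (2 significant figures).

Break the section into simple shapes (no overlaps), measuring from the bottom-left corner of the bounding box.
Plate: 195 × 70, A = 13 650 mm², x = 97.5 mm, Ī = 43 253 438 mm⁴.
Hole 1 (subtracted): ⌀26, A = 530.9 mm², x = 65 mm, Ī = 22 432 mm⁴.
Hole 2 (subtracted): ⌀26, A = 530.9 mm², x = 130 mm, Ī = 22 432 mm⁴.
By symmetry the centroid is at mid-width, x̄ = 97.5 mm.
Transfer each piece to the centroidal y-axis using Ī + A·d² with d = x − 97.5:
  plate: d = 0 mm → contributes +43 253 438 mm⁴
  hole 1: d = -32.5 mm → contributes −583 226 mm⁴
  hole 2: d = 32.5 mm → contributes −583 226 mm⁴
Total I = 42 086 986 mm⁴.

Iy ≈ 4.2 × 10⁷ mm⁴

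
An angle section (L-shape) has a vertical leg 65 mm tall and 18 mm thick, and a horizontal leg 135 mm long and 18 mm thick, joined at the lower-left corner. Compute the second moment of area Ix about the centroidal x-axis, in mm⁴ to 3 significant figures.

Ix ≈ 8.84 × 10⁵ mm⁴

Decompose the section into non-overlapping parts with the origin at the bottom-left of its bounding rectangle.
Vertical leg: 18 × 65, A = 1 170 mm², y = 32.5 mm, Ī = 411 938 mm⁴.
Horizontal leg (remainder): 117 × 18, A = 2 106 mm², y = 9 mm, Ī = 56 862 mm⁴.
Centroid: ȳ = ΣA·y / ΣA = 17.393 mm.
Transfer each piece to the centroidal x-axis using Ī + A·d² with d = y − 17.393:
  vertical leg: d = 15.107 mm → contributes +678 962 mm⁴
  horizontal leg (remainder): d = -8.3929 mm → contributes +205 209 mm⁴
Total I = 884 170 mm⁴.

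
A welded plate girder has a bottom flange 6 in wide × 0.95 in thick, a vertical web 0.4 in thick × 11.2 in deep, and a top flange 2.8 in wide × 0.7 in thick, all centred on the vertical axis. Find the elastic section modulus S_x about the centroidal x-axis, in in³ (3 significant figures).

S_x ≈ 34.6 in³

Decompose the section into non-overlapping parts with the origin at the bottom-left of its bounding rectangle.
Bottom plate: 6 × 0.95, A = 5.7 in², y = 0.475 in, Ī = 0.42869 in⁴.
Web plate: 0.4 × 11.2, A = 4.48 in², y = 6.55 in, Ī = 46.831 in⁴.
Top plate: 2.8 × 0.7, A = 1.96 in², y = 12.5 in, Ī = 0.080033 in⁴.
Centroid: ȳ = ΣA·y / ΣA = 4.6583 in.
Transfer each piece to the centroidal x-axis using Ī + A·d² with d = y − 4.6583:
  bottom plate: d = -4.1833 in → contributes +100.18 in⁴
  web plate: d = 1.8917 in → contributes +62.863 in⁴
  top plate: d = 7.8417 in → contributes +120.61 in⁴
Total I = 283.65 in⁴.
Extreme fibre distance c = 8.1917 in; S = I/c = 34.626 in³.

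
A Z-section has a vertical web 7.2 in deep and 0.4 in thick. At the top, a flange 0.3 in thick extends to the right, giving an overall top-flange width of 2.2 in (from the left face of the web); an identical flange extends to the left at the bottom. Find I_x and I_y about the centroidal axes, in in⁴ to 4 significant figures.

I_x ≈ 25.30 in⁴, I_y ≈ 1.637 in⁴

Split into non-overlapping primitives; take the origin at the lower-left of the bounding box.
Web: 0.4 × 7.2, A = 2.88 in², y = 3.6 in, Ī = 12.4416 in⁴.
Top flange (beyond web): 1.8 × 0.3, A = 0.54 in², y = 7.05 in, Ī = 0.00405 in⁴.
Bottom flange (beyond web): 1.8 × 0.3, A = 0.54 in², y = 0.15 in, Ī = 0.00405 in⁴.
Centroid: ȳ = ΣA·y / ΣA = 3.6 in.
Transfer each piece to the centroidal x-axis using Ī + A·d² with d = y − 3.6:
  web: d = 0 in → contributes +12.4416 in⁴
  top flange (beyond web): d = 3.45 in → contributes +6.4314 in⁴
  bottom flange (beyond web): d = -3.45 in → contributes +6.4314 in⁴
Total I = 25.3044 in⁴.
For the y-axis: x̄ = 2 in.
Repeating about the centroidal y-axis gives I_y = 1.6368 in⁴.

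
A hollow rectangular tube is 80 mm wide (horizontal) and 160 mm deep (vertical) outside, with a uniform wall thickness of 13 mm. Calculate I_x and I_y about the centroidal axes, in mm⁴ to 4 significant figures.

I_x ≈ 1.648 × 10⁷ mm⁴, I_y ≈ 5.068 × 10⁶ mm⁴

Decompose the section into non-overlapping parts with the origin at the bottom-left of its bounding rectangle.
Outer rectangle: 80 × 160, A = 12 800 mm², y = 80 mm, Ī = 27 306 667 mm⁴.
Inner void (subtracted): 54 × 134, A = 7 236 mm², y = 80 mm, Ī = 10 827 468 mm⁴.
By symmetry the centroid is at mid-height, ȳ = 80 mm.
All pieces are centred on the centroidal x-axis, so I = ΣĪ (holes subtracted) = 16 479 199 mm⁴.
Repeating about the centroidal y-axis gives I_y = 5 068 319 mm⁴.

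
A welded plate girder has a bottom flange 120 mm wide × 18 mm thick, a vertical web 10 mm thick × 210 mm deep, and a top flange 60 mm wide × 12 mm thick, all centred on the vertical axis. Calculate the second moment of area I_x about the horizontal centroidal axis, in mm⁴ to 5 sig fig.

Decompose the section into non-overlapping parts with the origin at the bottom-left of its bounding rectangle.
Bottom plate: 120 × 18, A = 2 160 mm², y = 9 mm, Ī = 58 320 mm⁴.
Web plate: 10 × 210, A = 2 100 mm², y = 123 mm, Ī = 7 717 500 mm⁴.
Top plate: 60 × 12, A = 720 mm², y = 234 mm, Ī = 8 640 mm⁴.
Centroid: ȳ = ΣA·y / ΣA = 89.60241 mm.
Transfer each piece to the horizontal centroidal axis using Ī + A·d² with d = y − 89.60241:
  bottom plate: d = -80.60241 mm → contributes +14 091 297 mm⁴
  web plate: d = 33.39759 mm → contributes +10 059 838 mm⁴
  top plate: d = 144.3976 mm → contributes +15 021 118 mm⁴
Total I = 39 172 253 mm⁴.

I_x ≈ 3.9172 × 10⁷ mm⁴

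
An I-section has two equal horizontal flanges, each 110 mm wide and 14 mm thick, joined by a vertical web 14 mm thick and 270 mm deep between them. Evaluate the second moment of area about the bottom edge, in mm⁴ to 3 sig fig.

I_base ≈ 2.37 × 10⁸ mm⁴

Treat the section as a set of non-overlapping primitives; coordinates are from the bounding-box lower-left.
Bottom flange: 110 × 14, A = 1 540 mm², y = 7 mm, Ī = 25 153 mm⁴.
Web: 14 × 270, A = 3 780 mm², y = 149 mm, Ī = 22 963 500 mm⁴.
Top flange: 110 × 14, A = 1 540 mm², y = 291 mm, Ī = 25 153 mm⁴.
Transfer each piece to the bottom edge using Ī + A·d² with d = y − 0:
  bottom flange: d = 7 mm → contributes +100 613 mm⁴
  web: d = 149 mm → contributes +106 883 280 mm⁴
  top flange: d = 291 mm → contributes +130 433 893 mm⁴
Total I = 237 417 787 mm⁴.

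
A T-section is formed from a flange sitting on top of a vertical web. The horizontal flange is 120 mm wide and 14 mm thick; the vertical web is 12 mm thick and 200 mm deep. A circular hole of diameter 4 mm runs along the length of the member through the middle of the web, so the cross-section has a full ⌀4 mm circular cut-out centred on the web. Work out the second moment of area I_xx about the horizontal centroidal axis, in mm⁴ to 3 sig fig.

Decompose the section into non-overlapping parts with the origin at the bottom-left of its bounding rectangle.
Flange: 120 × 14, A = 1 680 mm², y = 207 mm, Ī = 27 440 mm⁴.
Web: 12 × 200, A = 2 400 mm², y = 100 mm, Ī = 8 000 000 mm⁴.
Hole (subtracted): ⌀4, A = 12.566 mm², y = 100 mm, Ī = 12.566 mm⁴.
Centroid: ȳ = ΣA·y / ΣA = 144.19 mm.
Transfer each piece to the horizontal centroidal axis using Ī + A·d² with d = y − 144.19:
  flange: d = 62.805 mm → contributes +6 654 158 mm⁴
  web: d = -44.195 mm → contributes +12 687 663 mm⁴
  hole: d = -44.195 mm → contributes −24 557 mm⁴
Total I = 19 317 264 mm⁴.

I_xx ≈ 1.93 × 10⁷ mm⁴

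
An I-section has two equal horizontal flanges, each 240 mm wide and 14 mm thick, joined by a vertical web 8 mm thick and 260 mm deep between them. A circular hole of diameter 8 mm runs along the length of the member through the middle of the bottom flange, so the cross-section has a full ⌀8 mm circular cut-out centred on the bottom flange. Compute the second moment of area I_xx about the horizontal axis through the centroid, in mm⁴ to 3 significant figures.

Break the section into simple shapes (no overlaps), measuring from the bottom-left corner of the bounding box.
Bottom flange: 240 × 14, A = 3 360 mm², y = 7 mm, Ī = 54 880 mm⁴.
Web: 8 × 260, A = 2 080 mm², y = 144 mm, Ī = 11 717 333 mm⁴.
Top flange: 240 × 14, A = 3 360 mm², y = 281 mm, Ī = 54 880 mm⁴.
Hole (subtracted): ⌀8, A = 50.265 mm², y = 7 mm, Ī = 201.06 mm⁴.
Centroid: ȳ = ΣA·y / ΣA = 144.79 mm.
Transfer each piece to the horizontal axis through the centroid using Ī + A·d² with d = y − 144.79:
  bottom flange: d = -137.79 mm → contributes +63 845 380 mm⁴
  web: d = -0.78704 mm → contributes +11 718 622 mm⁴
  top flange: d = 136.21 mm → contributes +62 396 223 mm⁴
  hole: d = -137.79 mm → contributes −954 505 mm⁴
Total I = 137 005 720 mm⁴.

I_xx ≈ 1.37 × 10⁸ mm⁴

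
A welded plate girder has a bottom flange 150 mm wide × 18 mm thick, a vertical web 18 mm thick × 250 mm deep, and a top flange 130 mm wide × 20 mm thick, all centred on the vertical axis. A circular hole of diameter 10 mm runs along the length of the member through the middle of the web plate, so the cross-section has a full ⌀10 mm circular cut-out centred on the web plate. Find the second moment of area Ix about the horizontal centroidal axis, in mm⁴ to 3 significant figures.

Ix ≈ 1.19 × 10⁸ mm⁴

Treat the section as a set of non-overlapping primitives; coordinates are from the bounding-box lower-left.
Bottom plate: 150 × 18, A = 2 700 mm², y = 9 mm, Ī = 72 900 mm⁴.
Web plate: 18 × 250, A = 4 500 mm², y = 143 mm, Ī = 23 437 500 mm⁴.
Top plate: 130 × 20, A = 2 600 mm², y = 278 mm, Ī = 86 667 mm⁴.
Hole (subtracted): ⌀10, A = 78.54 mm², y = 143 mm, Ī = 490.87 mm⁴.
Centroid: ȳ = ΣA·y / ΣA = 141.89 mm.
Transfer each piece to the horizontal centroidal axis using Ī + A·d² with d = y − 141.89:
  bottom plate: d = -132.89 mm → contributes +47 753 553 mm⁴
  web plate: d = 1.1109 mm → contributes +23 443 054 mm⁴
  top plate: d = 136.11 mm → contributes +48 254 758 mm⁴
  hole: d = 1.1109 mm → contributes −587.81 mm⁴
Total I = 119 450 778 mm⁴.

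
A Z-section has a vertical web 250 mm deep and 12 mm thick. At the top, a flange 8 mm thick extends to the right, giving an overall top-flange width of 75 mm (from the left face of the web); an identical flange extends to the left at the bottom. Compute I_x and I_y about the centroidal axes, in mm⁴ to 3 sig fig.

Break the section into simple shapes (no overlaps), measuring from the bottom-left corner of the bounding box.
Web: 12 × 250, A = 3 000 mm², y = 125 mm, Ī = 15 625 000 mm⁴.
Top flange (beyond web): 63 × 8, A = 504 mm², y = 246 mm, Ī = 2 688 mm⁴.
Bottom flange (beyond web): 63 × 8, A = 504 mm², y = 4 mm, Ī = 2 688 mm⁴.
Centroid: ȳ = ΣA·y / ΣA = 125 mm.
Transfer each piece to the centroidal x-axis using Ī + A·d² with d = y − 125:
  web: d = 0 mm → contributes +15 625 000 mm⁴
  top flange (beyond web): d = 121 mm → contributes +7 381 752 mm⁴
  bottom flange (beyond web): d = -121 mm → contributes +7 381 752 mm⁴
Total I = 30 388 504 mm⁴.
For the y-axis: x̄ = 69 mm.
Repeating about the centroidal y-axis gives I_y = 1 786 896 mm⁴.

I_x ≈ 3.04 × 10⁷ mm⁴, I_y ≈ 1.79 × 10⁶ mm⁴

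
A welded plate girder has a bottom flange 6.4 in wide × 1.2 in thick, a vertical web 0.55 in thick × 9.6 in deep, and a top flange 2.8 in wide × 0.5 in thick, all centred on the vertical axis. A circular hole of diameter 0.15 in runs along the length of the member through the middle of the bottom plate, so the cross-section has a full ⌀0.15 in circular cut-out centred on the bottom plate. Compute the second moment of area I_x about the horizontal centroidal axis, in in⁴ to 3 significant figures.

Split into non-overlapping primitives; take the origin at the lower-left of the bounding box.
Bottom plate: 6.4 × 1.2, A = 7.68 in², y = 0.6 in, Ī = 0.9216 in⁴.
Web plate: 0.55 × 9.6, A = 5.28 in², y = 6 in, Ī = 40.55 in⁴.
Top plate: 2.8 × 0.5, A = 1.4 in², y = 11.05 in, Ī = 0.029167 in⁴.
Hole (subtracted): ⌀0.15, A = 0.017671 in², y = 0.6 in, Ī = 0.00002485 in⁴.
Centroid: ȳ = ΣA·y / ΣA = 3.608 in.
Transfer each piece to the horizontal centroidal axis using Ī + A·d² with d = y − 3.608:
  bottom plate: d = -3.008 in → contributes +70.412 in⁴
  web plate: d = 2.392 in → contributes +70.76 in⁴
  top plate: d = 7.442 in → contributes +77.565 in⁴
  hole: d = -3.008 in → contributes −0.15992 in⁴
Total I = 218.58 in⁴.

I_x ≈ 219 in⁴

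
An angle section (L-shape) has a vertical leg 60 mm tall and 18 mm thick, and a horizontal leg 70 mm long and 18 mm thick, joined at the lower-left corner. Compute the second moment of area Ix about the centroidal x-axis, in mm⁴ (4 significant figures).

Ix ≈ 5.704 × 10⁵ mm⁴

Break the section into simple shapes (no overlaps), measuring from the bottom-left corner of the bounding box.
Vertical leg: 18 × 60, A = 1 080 mm², y = 30 mm, Ī = 324 000 mm⁴.
Horizontal leg (remainder): 52 × 18, A = 936 mm², y = 9 mm, Ī = 25 272 mm⁴.
Centroid: ȳ = ΣA·y / ΣA = 20.25 mm.
Transfer each piece to the centroidal x-axis using Ī + A·d² with d = y − 20.25:
  vertical leg: d = 9.75 mm → contributes +426 668 mm⁴
  horizontal leg (remainder): d = -11.25 mm → contributes +143 735 mm⁴
Total I = 570 402 mm⁴.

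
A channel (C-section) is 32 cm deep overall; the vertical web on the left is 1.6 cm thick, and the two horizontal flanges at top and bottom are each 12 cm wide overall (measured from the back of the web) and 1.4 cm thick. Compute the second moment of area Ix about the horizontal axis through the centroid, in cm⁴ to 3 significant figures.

Split into non-overlapping primitives; take the origin at the lower-left of the bounding box.
Web: 1.6 × 32, A = 51.2 cm², y = 16 cm, Ī = 4369.1 cm⁴.
Top flange (beyond web): 10.4 × 1.4, A = 14.56 cm², y = 31.3 cm, Ī = 2.3781 cm⁴.
Bottom flange (beyond web): 10.4 × 1.4, A = 14.56 cm², y = 0.7 cm, Ī = 2.3781 cm⁴.
By symmetry the centroid is at mid-height, ȳ = 16 cm.
Transfer each piece to the horizontal axis through the centroid using Ī + A·d² with d = y − 16:
  web: d = 0 cm → contributes +4369.1 cm⁴
  top flange (beyond web): d = 15.3 cm → contributes +3410.7 cm⁴
  bottom flange (beyond web): d = -15.3 cm → contributes +3410.7 cm⁴
Total I = 11 191 cm⁴.

Ix ≈ 1.12 × 10⁴ cm⁴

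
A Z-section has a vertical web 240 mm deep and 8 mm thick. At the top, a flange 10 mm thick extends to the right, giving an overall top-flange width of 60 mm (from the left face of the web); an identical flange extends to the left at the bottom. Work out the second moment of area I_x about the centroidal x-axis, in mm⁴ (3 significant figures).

I_x ≈ 2.30 × 10⁷ mm⁴

Break the section into simple shapes (no overlaps), measuring from the bottom-left corner of the bounding box.
Web: 8 × 240, A = 1 920 mm², y = 120 mm, Ī = 9 216 000 mm⁴.
Top flange (beyond web): 52 × 10, A = 520 mm², y = 235 mm, Ī = 4333.3 mm⁴.
Bottom flange (beyond web): 52 × 10, A = 520 mm², y = 5 mm, Ī = 4333.3 mm⁴.
Centroid: ȳ = ΣA·y / ΣA = 120 mm.
Transfer each piece to the centroidal x-axis using Ī + A·d² with d = y − 120:
  web: d = 0 mm → contributes +9 216 000 mm⁴
  top flange (beyond web): d = 115 mm → contributes +6 881 333 mm⁴
  bottom flange (beyond web): d = -115 mm → contributes +6 881 333 mm⁴
Total I = 22 978 667 mm⁴.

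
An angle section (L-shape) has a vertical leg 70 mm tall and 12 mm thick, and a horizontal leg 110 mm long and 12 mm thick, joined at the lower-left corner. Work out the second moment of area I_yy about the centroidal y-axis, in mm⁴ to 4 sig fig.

Split into non-overlapping primitives; take the origin at the lower-left of the bounding box.
Vertical leg: 12 × 70, A = 840 mm², x = 6 mm, Ī = 10 080 mm⁴.
Horizontal leg (remainder): 98 × 12, A = 1 176 mm², x = 61 mm, Ī = 941 192 mm⁴.
Centroid: x̄ = ΣA·x / ΣA = 38.0833 mm.
Transfer each piece to the centroidal y-axis using Ī + A·d² with d = x − 38.0833:
  vertical leg: d = -32.0833 mm → contributes +874 726 mm⁴
  horizontal leg (remainder): d = 22.9167 mm → contributes +1 558 796 mm⁴
Total I = 2 433 522 mm⁴.

I_yy ≈ 2.434 × 10⁶ mm⁴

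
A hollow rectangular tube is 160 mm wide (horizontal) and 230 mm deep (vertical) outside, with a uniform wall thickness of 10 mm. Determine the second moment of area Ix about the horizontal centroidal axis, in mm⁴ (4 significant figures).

Break the section into simple shapes (no overlaps), measuring from the bottom-left corner of the bounding box.
Outer rectangle: 160 × 230, A = 36 800 mm², y = 115 mm, Ī = 162 226 667 mm⁴.
Inner void (subtracted): 140 × 210, A = 29 400 mm², y = 115 mm, Ī = 108 045 000 mm⁴.
By symmetry the centroid is at mid-height, ȳ = 115 mm.
All pieces are centred on the horizontal centroidal axis, so I = ΣĪ (holes subtracted) = 54 181 667 mm⁴.

Ix ≈ 5.418 × 10⁷ mm⁴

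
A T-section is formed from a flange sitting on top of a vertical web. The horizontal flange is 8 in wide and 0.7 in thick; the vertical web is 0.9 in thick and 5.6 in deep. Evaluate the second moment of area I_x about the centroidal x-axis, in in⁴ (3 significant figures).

I_x ≈ 39.7 in⁴

Decompose the section into non-overlapping parts with the origin at the bottom-left of its bounding rectangle.
Flange: 8 × 0.7, A = 5.6 in², y = 5.95 in, Ī = 0.22867 in⁴.
Web: 0.9 × 5.6, A = 5.04 in², y = 2.8 in, Ī = 13.171 in⁴.
Centroid: ȳ = ΣA·y / ΣA = 4.4579 in.
Transfer each piece to the centroidal x-axis using Ī + A·d² with d = y − 4.4579:
  flange: d = 1.4921 in → contributes +12.696 in⁴
  web: d = -1.6579 in → contributes +27.024 in⁴
Total I = 39.721 in⁴.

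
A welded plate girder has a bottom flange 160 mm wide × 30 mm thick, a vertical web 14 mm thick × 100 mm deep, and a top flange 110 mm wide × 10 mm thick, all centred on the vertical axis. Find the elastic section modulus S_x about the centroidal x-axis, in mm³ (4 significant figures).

S_x ≈ 1.745 × 10⁵ mm³

Break the section into simple shapes (no overlaps), measuring from the bottom-left corner of the bounding box.
Bottom plate: 160 × 30, A = 4 800 mm², y = 15 mm, Ī = 360 000 mm⁴.
Web plate: 14 × 100, A = 1 400 mm², y = 80 mm, Ī = 1 166 667 mm⁴.
Top plate: 110 × 10, A = 1 100 mm², y = 135 mm, Ī = 9166.67 mm⁴.
Centroid: ȳ = ΣA·y / ΣA = 45.5479 mm.
Transfer each piece to the centroidal x-axis using Ī + A·d² with d = y − 45.5479:
  bottom plate: d = -30.5479 mm → contributes +4 839 249 mm⁴
  web plate: d = 34.4521 mm → contributes +2 828 388 mm⁴
  top plate: d = 89.4521 mm → contributes +8 811 004 mm⁴
Total I = 16 478 642 mm⁴.
Extreme fibre distance c = 94.4521 mm; S = I/c = 174 466 mm³.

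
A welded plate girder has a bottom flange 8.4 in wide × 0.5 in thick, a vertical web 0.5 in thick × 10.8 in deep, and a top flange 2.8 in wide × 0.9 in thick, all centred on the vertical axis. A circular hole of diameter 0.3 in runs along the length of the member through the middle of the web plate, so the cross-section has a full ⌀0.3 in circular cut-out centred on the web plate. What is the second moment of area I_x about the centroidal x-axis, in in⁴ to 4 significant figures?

I_x ≈ 266.4 in⁴

Decompose the section into non-overlapping parts with the origin at the bottom-left of its bounding rectangle.
Bottom plate: 8.4 × 0.5, A = 4.2 in², y = 0.25 in, Ī = 0.0875 in⁴.
Web plate: 0.5 × 10.8, A = 5.4 in², y = 5.9 in, Ī = 52.488 in⁴.
Top plate: 2.8 × 0.9, A = 2.52 in², y = 11.75 in, Ī = 0.1701 in⁴.
Hole (subtracted): ⌀0.3, A = 0.0706858 in², y = 5.9 in, Ī = 0.000397608 in⁴.
Centroid: ȳ = ΣA·y / ΣA = 5.15407 in.
Transfer each piece to the centroidal x-axis using Ī + A·d² with d = y − 5.15407:
  bottom plate: d = -4.90407 in → contributes +101.097 in⁴
  web plate: d = 0.745935 in → contributes +55.4927 in⁴
  top plate: d = 6.59593 in → contributes +109.806 in⁴
  hole: d = 0.745935 in → contributes −0.0397285 in⁴
Total I = 266.356 in⁴.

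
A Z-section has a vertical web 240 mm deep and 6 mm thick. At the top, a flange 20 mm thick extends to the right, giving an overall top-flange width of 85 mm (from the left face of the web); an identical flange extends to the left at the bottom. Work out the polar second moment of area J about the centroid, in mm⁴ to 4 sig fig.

Treat the section as a set of non-overlapping primitives; coordinates are from the bounding-box lower-left.
Web: 6 × 240, A = 1 440 mm², y = 120 mm, Ī = 6 912 000 mm⁴.
Top flange (beyond web): 79 × 20, A = 1 580 mm², y = 230 mm, Ī = 52666.7 mm⁴.
Bottom flange (beyond web): 79 × 20, A = 1 580 mm², y = 10 mm, Ī = 52666.7 mm⁴.
Centroid: ȳ = ΣA·y / ΣA = 120 mm.
Transfer each piece to the centroidal x-axis using Ī + A·d² with d = y − 120:
  web: d = 0 mm → contributes +6 912 000 mm⁴
  top flange (beyond web): d = 110 mm → contributes +19 170 667 mm⁴
  bottom flange (beyond web): d = -110 mm → contributes +19 170 667 mm⁴
Total I = 45 253 333 mm⁴.
For the y-axis: x̄ = 82 mm.
Repeating about the centroidal y-axis gives I_y = 7 355 533 mm⁴.
Polar second moment: J = I_x + I_y = 52 608 867 mm⁴.

J ≈ 5.261 × 10⁷ mm⁴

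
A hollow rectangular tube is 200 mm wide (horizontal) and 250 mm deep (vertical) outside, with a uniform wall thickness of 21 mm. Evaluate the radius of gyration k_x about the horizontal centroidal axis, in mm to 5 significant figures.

Split into non-overlapping primitives; take the origin at the lower-left of the bounding box.
Outer rectangle: 200 × 250, A = 50 000 mm², y = 125 mm, Ī = 260 416 667 mm⁴.
Inner void (subtracted): 158 × 208, A = 32 864 mm², y = 125 mm, Ī = 118 485 675 mm⁴.
By symmetry the centroid is at mid-height, ȳ = 125 mm.
All pieces are centred on the horizontal centroidal axis, so I = ΣĪ (holes subtracted) = 141 930 992 mm⁴.
Radius of gyration: k = √(I/A) = √(141 930 992 / 17 136) = 91.00891 mm.

k_x ≈ 91.009 mm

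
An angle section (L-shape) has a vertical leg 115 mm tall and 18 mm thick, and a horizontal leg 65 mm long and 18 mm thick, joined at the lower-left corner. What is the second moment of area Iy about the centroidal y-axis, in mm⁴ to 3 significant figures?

Break the section into simple shapes (no overlaps), measuring from the bottom-left corner of the bounding box.
Vertical leg: 18 × 115, A = 2 070 mm², x = 9 mm, Ī = 55 890 mm⁴.
Horizontal leg (remainder): 47 × 18, A = 846 mm², x = 41.5 mm, Ī = 155 735 mm⁴.
Centroid: x̄ = ΣA·x / ΣA = 18.429 mm.
Transfer each piece to the centroidal y-axis using Ī + A·d² with d = x − 18.429:
  vertical leg: d = -9.429 mm → contributes +239 926 mm⁴
  horizontal leg (remainder): d = 23.071 mm → contributes +606 035 mm⁴
Total I = 845 961 mm⁴.

Iy ≈ 8.46 × 10⁵ mm⁴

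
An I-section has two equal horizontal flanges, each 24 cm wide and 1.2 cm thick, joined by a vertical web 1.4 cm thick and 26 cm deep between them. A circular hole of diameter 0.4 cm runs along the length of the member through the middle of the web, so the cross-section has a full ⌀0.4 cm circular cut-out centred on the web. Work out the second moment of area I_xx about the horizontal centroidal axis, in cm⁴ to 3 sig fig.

I_xx ≈ 1.27 × 10⁴ cm⁴

Split into non-overlapping primitives; take the origin at the lower-left of the bounding box.
Bottom flange: 24 × 1.2, A = 28.8 cm², y = 0.6 cm, Ī = 3.456 cm⁴.
Web: 1.4 × 26, A = 36.4 cm², y = 14.2 cm, Ī = 2050.5 cm⁴.
Top flange: 24 × 1.2, A = 28.8 cm², y = 27.8 cm, Ī = 3.456 cm⁴.
Hole (subtracted): ⌀0.4, A = 0.12566 cm², y = 14.2 cm, Ī = 0.0012566 cm⁴.
By symmetry the centroid is at mid-height, ȳ = 14.2 cm.
Transfer each piece to the horizontal centroidal axis using Ī + A·d² with d = y − 14.2:
  bottom flange: d = -13.6 cm → contributes +5330.3 cm⁴
  web: d = 0 cm → contributes +2050.5 cm⁴
  top flange: d = 13.6 cm → contributes +5330.3 cm⁴
  hole: d = 0 cm → contributes −0.0012566 cm⁴
Total I = 12 711 cm⁴.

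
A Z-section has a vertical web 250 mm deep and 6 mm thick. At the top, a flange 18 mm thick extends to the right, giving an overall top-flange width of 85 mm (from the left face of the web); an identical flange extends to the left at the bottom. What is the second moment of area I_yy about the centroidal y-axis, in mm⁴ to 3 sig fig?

I_yy ≈ 6.62 × 10⁶ mm⁴

Decompose the section into non-overlapping parts with the origin at the bottom-left of its bounding rectangle.
Web: 6 × 250, A = 1 500 mm², x = 82 mm, Ī = 4 500 mm⁴.
Top flange (beyond web): 79 × 18, A = 1 422 mm², x = 124.5 mm, Ī = 739 559 mm⁴.
Bottom flange (beyond web): 79 × 18, A = 1 422 mm², x = 39.5 mm, Ī = 739 559 mm⁴.
Centroid: x̄ = ΣA·x / ΣA = 82 mm.
Transfer each piece to the centroidal y-axis using Ī + A·d² with d = x − 82:
  web: d = 0 mm → contributes +4 500 mm⁴
  top flange (beyond web): d = 42.5 mm → contributes +3 308 046 mm⁴
  bottom flange (beyond web): d = -42.5 mm → contributes +3 308 046 mm⁴
Total I = 6 620 592 mm⁴.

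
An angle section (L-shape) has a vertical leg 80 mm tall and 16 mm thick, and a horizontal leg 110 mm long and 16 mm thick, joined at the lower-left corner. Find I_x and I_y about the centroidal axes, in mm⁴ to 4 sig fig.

I_x ≈ 1.423 × 10⁶ mm⁴, I_y ≈ 3.227 × 10⁶ mm⁴

Break the section into simple shapes (no overlaps), measuring from the bottom-left corner of the bounding box.
Vertical leg: 16 × 80, A = 1 280 mm², y = 40 mm, Ī = 682 667 mm⁴.
Horizontal leg (remainder): 94 × 16, A = 1 504 mm², y = 8 mm, Ī = 32085.3 mm⁴.
Centroid: ȳ = ΣA·y / ΣA = 22.7126 mm.
Transfer each piece to the centroidal x-axis using Ī + A·d² with d = y − 22.7126:
  vertical leg: d = 17.2874 mm → contributes +1 065 198 mm⁴
  horizontal leg (remainder): d = -14.7126 mm → contributes +357 644 mm⁴
Total I = 1 422 842 mm⁴.
For the y-axis: x̄ = 37.7126 mm.
Repeating about the centroidal y-axis gives I_y = 3 226 522 mm⁴.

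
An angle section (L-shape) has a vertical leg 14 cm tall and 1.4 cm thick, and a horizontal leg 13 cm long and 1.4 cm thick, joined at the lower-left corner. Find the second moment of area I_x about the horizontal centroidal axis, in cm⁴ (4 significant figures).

Treat the section as a set of non-overlapping primitives; coordinates are from the bounding-box lower-left.
Vertical leg: 1.4 × 14, A = 19.6 cm², y = 7 cm, Ī = 320.133 cm⁴.
Horizontal leg (remainder): 11.6 × 1.4, A = 16.24 cm², y = 0.7 cm, Ī = 2.65253 cm⁴.
Centroid: ȳ = ΣA·y / ΣA = 4.14531 cm.
Transfer each piece to the horizontal centroidal axis using Ī + A·d² with d = y − 4.14531:
  vertical leg: d = 2.85469 cm → contributes +479.858 cm⁴
  horizontal leg (remainder): d = -3.44531 cm → contributes +195.424 cm⁴
Total I = 675.283 cm⁴.

I_x ≈ 675.3 cm⁴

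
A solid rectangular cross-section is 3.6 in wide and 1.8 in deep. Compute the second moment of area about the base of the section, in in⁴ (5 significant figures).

I_base ≈ 6.9984 in⁴

The section: 3.6 × 1.8, A = 6.48 in², y = 0.9 in, Ī = 1.7496 in⁴.
Transfer it to a horizontal axis along the bottom face using Ī + A·d² with d = y − 0:
  the section: d = 0.9 in → contributes +6.9984 in⁴
Total I = 6.9984 in⁴.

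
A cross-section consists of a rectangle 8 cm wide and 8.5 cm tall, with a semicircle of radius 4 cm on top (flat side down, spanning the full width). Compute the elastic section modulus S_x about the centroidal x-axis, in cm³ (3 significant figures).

S_x ≈ 164 cm³

Split into non-overlapping primitives; take the origin at the lower-left of the bounding box.
Rectangular body: 8 × 8.5, A = 68 cm², y = 4.25 cm, Ī = 409.42 cm⁴.
Semicircular cap: semicircle r = 4, A = 25.133 cm², y = 10.198 cm, Ī = 28.098 cm⁴.
Centroid: ȳ = ΣA·y / ΣA = 5.855 cm.
Transfer each piece to the centroidal x-axis using Ī + A·d² with d = y − 5.855:
  rectangular body: d = -1.605 cm → contributes +584.59 cm⁴
  semicircular cap: d = 4.3426 cm → contributes +502.06 cm⁴
Total I = 1086.7 cm⁴.
Extreme fibre distance c = 6.645 cm; S = I/c = 163.53 cm³.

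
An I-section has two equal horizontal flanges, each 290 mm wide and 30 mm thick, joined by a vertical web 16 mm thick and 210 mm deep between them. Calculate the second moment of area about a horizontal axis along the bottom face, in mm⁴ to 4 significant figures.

Decompose the section into non-overlapping parts with the origin at the bottom-left of its bounding rectangle.
Bottom flange: 290 × 30, A = 8 700 mm², y = 15 mm, Ī = 652 500 mm⁴.
Web: 16 × 210, A = 3 360 mm², y = 135 mm, Ī = 12 348 000 mm⁴.
Top flange: 290 × 30, A = 8 700 mm², y = 255 mm, Ī = 652 500 mm⁴.
Transfer each piece to the base of the section using Ī + A·d² with d = y − 0:
  bottom flange: d = 15 mm → contributes +2 610 000 mm⁴
  web: d = 135 mm → contributes +73 584 000 mm⁴
  top flange: d = 255 mm → contributes +566 370 000 mm⁴
Total I = 642 564 000 mm⁴.

I_base ≈ 6.426 × 10⁸ mm⁴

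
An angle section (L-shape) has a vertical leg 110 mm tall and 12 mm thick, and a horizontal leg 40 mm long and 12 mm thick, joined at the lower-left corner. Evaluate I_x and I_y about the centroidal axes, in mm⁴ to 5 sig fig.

I_x ≈ 1.9781 × 10⁶ mm⁴, I_y ≈ 1.4492 × 10⁵ mm⁴

Decompose the section into non-overlapping parts with the origin at the bottom-left of its bounding rectangle.
Vertical leg: 12 × 110, A = 1 320 mm², y = 55 mm, Ī = 1 331 000 mm⁴.
Horizontal leg (remainder): 28 × 12, A = 336 mm², y = 6 mm, Ī = 4 032 mm⁴.
Centroid: ȳ = ΣA·y / ΣA = 45.05797 mm.
Transfer each piece to the centroidal x-axis using Ī + A·d² with d = y − 45.05797:
  vertical leg: d = 9.942029 mm → contributes +1 461 474 mm⁴
  horizontal leg (remainder): d = -39.05797 mm → contributes +516608.4 mm⁴
Total I = 1 978 082 mm⁴.
For the y-axis: x̄ = 10.05797 mm.
Repeating about the centroidal y-axis gives I_y = 144922.4 mm⁴.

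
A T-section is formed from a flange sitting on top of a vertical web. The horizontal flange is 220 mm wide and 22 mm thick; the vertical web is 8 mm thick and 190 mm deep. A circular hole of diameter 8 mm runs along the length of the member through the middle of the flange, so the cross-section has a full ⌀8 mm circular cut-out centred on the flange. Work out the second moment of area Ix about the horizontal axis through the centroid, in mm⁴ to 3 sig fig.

Ix ≈ 1.77 × 10⁷ mm⁴

Break the section into simple shapes (no overlaps), measuring from the bottom-left corner of the bounding box.
Flange: 220 × 22, A = 4 840 mm², y = 201 mm, Ī = 195 213 mm⁴.
Web: 8 × 190, A = 1 520 mm², y = 95 mm, Ī = 4 572 667 mm⁴.
Hole (subtracted): ⌀8, A = 50.265 mm², y = 201 mm, Ī = 201.06 mm⁴.
Centroid: ȳ = ΣA·y / ΣA = 175.46 mm.
Transfer each piece to the horizontal axis through the centroid using Ī + A·d² with d = y − 175.46:
  flange: d = 25.535 mm → contributes +3 351 105 mm⁴
  web: d = -80.465 mm → contributes +14 414 047 mm⁴
  hole: d = 25.535 mm → contributes −32 976 mm⁴
Total I = 17 732 176 mm⁴.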